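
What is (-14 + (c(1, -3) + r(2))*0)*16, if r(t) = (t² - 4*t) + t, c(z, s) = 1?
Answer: -224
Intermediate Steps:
r(t) = t² - 3*t
(-14 + (c(1, -3) + r(2))*0)*16 = (-14 + (1 + 2*(-3 + 2))*0)*16 = (-14 + (1 + 2*(-1))*0)*16 = (-14 + (1 - 2)*0)*16 = (-14 - 1*0)*16 = (-14 + 0)*16 = -14*16 = -224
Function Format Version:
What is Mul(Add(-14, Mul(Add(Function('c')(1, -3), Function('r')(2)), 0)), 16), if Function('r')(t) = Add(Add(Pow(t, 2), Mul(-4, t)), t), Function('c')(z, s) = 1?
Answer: -224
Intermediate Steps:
Function('r')(t) = Add(Pow(t, 2), Mul(-3, t))
Mul(Add(-14, Mul(Add(Function('c')(1, -3), Function('r')(2)), 0)), 16) = Mul(Add(-14, Mul(Add(1, Mul(2, Add(-3, 2))), 0)), 16) = Mul(Add(-14, Mul(Add(1, Mul(2, -1)), 0)), 16) = Mul(Add(-14, Mul(Add(1, -2), 0)), 16) = Mul(Add(-14, Mul(-1, 0)), 16) = Mul(Add(-14, 0), 16) = Mul(-14, 16) = -224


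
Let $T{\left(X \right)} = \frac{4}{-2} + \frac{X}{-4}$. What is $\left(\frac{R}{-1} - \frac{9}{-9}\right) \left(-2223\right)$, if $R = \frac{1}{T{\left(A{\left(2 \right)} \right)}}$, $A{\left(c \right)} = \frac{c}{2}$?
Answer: $-3211$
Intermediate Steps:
$A{\left(c \right)} = \frac{c}{2}$ ($A{\left(c \right)} = c \frac{1}{2} = \frac{c}{2}$)
$T{\left(X \right)} = -2 - \frac{X}{4}$ ($T{\left(X \right)} = 4 \left(- \frac{1}{2}\right) + X \left(- \frac{1}{4}\right) = -2 - \frac{X}{4}$)
$R = - \frac{4}{9}$ ($R = \frac{1}{-2 - \frac{\frac{1}{2} \cdot 2}{4}} = \frac{1}{-2 - \frac{1}{4}} = \frac{1}{- \frac{9}{4}} = - \frac{4}{9} \approx -0.44444$)
$\left(\frac{R}{-1} - \frac{9}{-9}\right) \left(-2223\right) = \left(- \frac{4}{9 \left(-1\right)} - \frac{9}{-9}\right) \left(-2223\right) = \left(\left(- \frac{4}{9}\right) \left(-1\right) - -1\right) \left(-2223\right) = \left(\frac{4}{9} + 1\right) \left(-2223\right) = \frac{13}{9} \left(-2223\right) = -3211$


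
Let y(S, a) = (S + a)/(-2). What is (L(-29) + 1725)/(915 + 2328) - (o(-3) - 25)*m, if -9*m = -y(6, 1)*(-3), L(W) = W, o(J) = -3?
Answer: 35878/1081 ≈ 33.190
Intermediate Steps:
y(S, a) = -S/2 - a/2 (y(S, a) = (S + a)*(-½) = -S/2 - a/2)
m = 7/6 (m = -(-(-½*6 - ½*1))*(-3)/9 = -(-(-3 - ½))*(-3)/9 = -(-1*(-7/2))*(-3)/9 = -7*(-3)/18 = -⅑*(-21/2) = 7/6 ≈ 1.1667)
(L(-29) + 1725)/(915 + 2328) - (o(-3) - 25)*m = (-29 + 1725)/(915 + 2328) - (-3 - 25)*7/6 = 1696/3243 - (-28)*7/6 = 1696*(1/3243) - 1*(-98/3) = 1696/3243 + 98/3 = 35878/1081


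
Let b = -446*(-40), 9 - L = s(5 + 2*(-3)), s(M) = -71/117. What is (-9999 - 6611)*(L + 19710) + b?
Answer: -38320405060/117 ≈ -3.2752e+8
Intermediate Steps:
s(M) = -71/117 (s(M) = -71*1/117 = -71/117)
L = 1124/117 (L = 9 - 1*(-71/117) = 9 + 71/117 = 1124/117 ≈ 9.6068)
b = 17840
(-9999 - 6611)*(L + 19710) + b = (-9999 - 6611)*(1124/117 + 19710) + 17840 = -16610*2307194/117 + 17840 = -38322492340/117 + 17840 = -38320405060/117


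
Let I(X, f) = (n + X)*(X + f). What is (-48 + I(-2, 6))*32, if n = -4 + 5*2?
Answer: -1024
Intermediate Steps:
n = 6 (n = -4 + 10 = 6)
I(X, f) = (6 + X)*(X + f)
(-48 + I(-2, 6))*32 = (-48 + ((-2)**2 + 6*(-2) + 6*6 - 2*6))*32 = (-48 + (4 - 12 + 36 - 12))*32 = (-48 + 16)*32 = -32*32 = -1024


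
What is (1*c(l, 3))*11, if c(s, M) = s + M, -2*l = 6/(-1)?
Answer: 66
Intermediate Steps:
l = 3 (l = -3/(-1) = -3*(-1) = -½*(-6) = 3)
c(s, M) = M + s
(1*c(l, 3))*11 = (1*(3 + 3))*11 = (1*6)*11 = 6*11 = 66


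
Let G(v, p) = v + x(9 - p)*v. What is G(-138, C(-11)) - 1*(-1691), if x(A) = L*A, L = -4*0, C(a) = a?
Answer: 1553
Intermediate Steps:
L = 0
x(A) = 0 (x(A) = 0*A = 0)
G(v, p) = v (G(v, p) = v + 0*v = v + 0 = v)
G(-138, C(-11)) - 1*(-1691) = -138 - 1*(-1691) = -138 + 1691 = 1553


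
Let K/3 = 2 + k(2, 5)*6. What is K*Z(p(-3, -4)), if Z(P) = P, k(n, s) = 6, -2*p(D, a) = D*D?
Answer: -513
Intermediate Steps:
p(D, a) = -D²/2 (p(D, a) = -D*D/2 = -D²/2)
K = 114 (K = 3*(2 + 6*6) = 3*(2 + 36) = 3*38 = 114)
K*Z(p(-3, -4)) = 114*(-½*(-3)²) = 114*(-½*9) = 114*(-9/2) = -513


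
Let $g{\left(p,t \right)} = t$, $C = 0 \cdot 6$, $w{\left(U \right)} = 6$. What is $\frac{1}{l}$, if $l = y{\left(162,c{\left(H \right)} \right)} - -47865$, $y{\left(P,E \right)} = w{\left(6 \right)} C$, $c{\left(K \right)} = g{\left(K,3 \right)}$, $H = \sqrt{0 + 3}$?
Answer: $\frac{1}{47865} \approx 2.0892 \cdot 10^{-5}$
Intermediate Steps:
$C = 0$
$H = \sqrt{3} \approx 1.732$
$c{\left(K \right)} = 3$
$y{\left(P,E \right)} = 0$ ($y{\left(P,E \right)} = 6 \cdot 0 = 0$)
$l = 47865$ ($l = 0 - -47865 = 0 + 47865 = 47865$)
$\frac{1}{l} = \frac{1}{47865}$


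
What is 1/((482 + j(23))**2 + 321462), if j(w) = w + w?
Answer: 1/600246 ≈ 1.6660e-6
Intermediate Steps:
j(w) = 2*w
1/((482 + j(23))**2 + 321462) = 1/((482 + 2*23)**2 + 321462) = 1/((482 + 46)**2 + 321462) = 1/(528**2 + 321462) = 1/(278784 + 321462) = 1/600246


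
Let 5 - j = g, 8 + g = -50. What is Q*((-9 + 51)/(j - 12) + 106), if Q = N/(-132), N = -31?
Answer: 14074/561 ≈ 25.087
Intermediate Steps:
g = -58 (g = -8 - 50 = -58)
j = 63 (j = 5 - 1*(-58) = 5 + 58 = 63)
Q = 31/132 (Q = -31/(-132) = -31*(-1/132) = 31/132 ≈ 0.23485)
Q*((-9 + 51)/(j - 12) + 106) = 31*((-9 + 51)/(63 - 12) + 106)/132 = 31*(42/51 + 106)/132 = 31*(42*(1/51) + 106)/132 = 31*(14/17 + 106)/132 = (31/132)*(1816/17) = 14074/561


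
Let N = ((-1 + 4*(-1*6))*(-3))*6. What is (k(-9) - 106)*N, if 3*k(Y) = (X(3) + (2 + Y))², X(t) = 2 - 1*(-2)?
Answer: -46350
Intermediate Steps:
X(t) = 4 (X(t) = 2 + 2 = 4)
N = 450 (N = ((-1 + 4*(-6))*(-3))*6 = ((-1 - 24)*(-3))*6 = -25*(-3)*6 = 75*6 = 450)
k(Y) = (6 + Y)²/3 (k(Y) = (4 + (2 + Y))²/3 = (6 + Y)²/3)
(k(-9) - 106)*N = ((6 - 9)²/3 - 106)*450 = ((⅓)*(-3)² - 106)*450 = ((⅓)*9 - 106)*450 = (3 - 106)*450 = -103*450 = -46350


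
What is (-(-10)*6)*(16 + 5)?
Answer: 1260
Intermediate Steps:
(-(-10)*6)*(16 + 5) = -2*(-30)*21 = 60*21 = 1260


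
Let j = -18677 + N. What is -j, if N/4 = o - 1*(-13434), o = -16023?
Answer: 29033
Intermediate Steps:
N = -10356 (N = 4*(-16023 - 1*(-13434)) = 4*(-16023 + 13434) = 4*(-2589) = -10356)
j = -29033 (j = -18677 - 10356 = -29033)
-j = -1*(-29033) = 29033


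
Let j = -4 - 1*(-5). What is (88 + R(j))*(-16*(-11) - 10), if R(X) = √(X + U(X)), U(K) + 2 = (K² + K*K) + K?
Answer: 14608 + 166*√2 ≈ 14843.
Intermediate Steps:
j = 1 (j = -4 + 5 = 1)
U(K) = -2 + K + 2*K² (U(K) = -2 + ((K² + K*K) + K) = -2 + ((K² + K²) + K) = -2 + (2*K² + K) = -2 + (K + 2*K²) = -2 + K + 2*K²)
R(X) = √(-2 + 2*X + 2*X²) (R(X) = √(X + (-2 + X + 2*X²)) = √(-2 + 2*X + 2*X²))
(88 + R(j))*(-16*(-11) - 10) = (88 + √(-2 + 2*1 + 2*1²))*(-16*(-11) - 10) = (88 + √(-2 + 2 + 2*1))*(176 - 10) = (88 + √(-2 + 2 + 2))*166 = (88 + √2)*166 = 14608 + 166*√2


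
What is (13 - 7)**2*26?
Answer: 936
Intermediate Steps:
(13 - 7)**2*26 = 6**2*26 = 36*26 = 936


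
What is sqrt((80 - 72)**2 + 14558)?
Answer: sqrt(14622) ≈ 120.92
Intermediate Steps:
sqrt((80 - 72)**2 + 14558) = sqrt(8**2 + 14558) = sqrt(64 + 14558) = sqrt(14622)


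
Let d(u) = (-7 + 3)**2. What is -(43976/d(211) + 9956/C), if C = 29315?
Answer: -161164467/58630 ≈ -2748.8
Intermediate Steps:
d(u) = 16 (d(u) = (-4)**2 = 16)
-(43976/d(211) + 9956/C) = -(43976/16 + 9956/29315) = -(43976*(1/16) + 9956*(1/29315)) = -(5497/2 + 9956/29315) = -1*161164467/58630 = -161164467/58630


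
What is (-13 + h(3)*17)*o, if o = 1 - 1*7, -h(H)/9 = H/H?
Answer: 996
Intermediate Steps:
h(H) = -9 (h(H) = -9*H/H = -9*1 = -9)
o = -6 (o = 1 - 7 = -6)
(-13 + h(3)*17)*o = (-13 - 9*17)*(-6) = (-13 - 153)*(-6) = -166*(-6) = 996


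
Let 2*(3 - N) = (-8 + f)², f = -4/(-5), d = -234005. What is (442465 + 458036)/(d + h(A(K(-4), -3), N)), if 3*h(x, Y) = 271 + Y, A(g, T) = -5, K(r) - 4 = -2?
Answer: -67537575/17544173 ≈ -3.8496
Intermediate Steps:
K(r) = 2 (K(r) = 4 - 2 = 2)
f = ⅘ (f = -4*(-⅕) = ⅘ ≈ 0.80000)
N = -573/25 (N = 3 - (-8 + ⅘)²/2 = 3 - (-36/5)²/2 = 3 - ½*1296/25 = 3 - 648/25 = -573/25 ≈ -22.920)
h(x, Y) = 271/3 + Y/3 (h(x, Y) = (271 + Y)/3 = 271/3 + Y/3)
(442465 + 458036)/(d + h(A(K(-4), -3), N)) = (442465 + 458036)/(-234005 + (271/3 + (⅓)*(-573/25))) = 900501/(-234005 + (271/3 - 191/25)) = 900501/(-234005 + 6202/75) = 900501/(-17544173/75) = 900501*(-75/17544173) = -67537575/17544173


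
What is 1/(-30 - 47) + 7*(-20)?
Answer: -10781/77 ≈ -140.01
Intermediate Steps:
1/(-30 - 47) + 7*(-20) = 1/(-77) - 140 = -1/77 - 140 = -10781/77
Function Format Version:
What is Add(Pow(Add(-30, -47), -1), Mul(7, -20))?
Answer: Rational(-10781, 77) ≈ -140.01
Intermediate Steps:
Add(Pow(Add(-30, -47), -1), Mul(7, -20)) = Add(Pow(-77, -1), -140) = Add(Rational(-1, 77), -140) = Rational(-10781, 77)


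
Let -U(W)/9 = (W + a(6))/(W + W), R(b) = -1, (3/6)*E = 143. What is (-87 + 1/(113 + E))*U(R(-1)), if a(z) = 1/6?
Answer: 43390/133 ≈ 326.24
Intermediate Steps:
a(z) = 1/6
E = 286 (E = 2*143 = 286)
U(W) = -9*(1/6 + W)/(2*W) (U(W) = -9*(W + 1/6)/(W + W) = -9*(1/6 + W)/(2*W))
(-87 + 1/(113 + E))*U(R(-1)) = (-87 + 1/(113 + 286))*((3/4)*(-1 - 6*(-1))/(-1)) = (-87 + 1/399)*((3/4)*(-1)*(-1 + 6)) = (-87 + 1/399)*((3/4)*(-1)*5) = -34712/399*(-15/4) = 43390/133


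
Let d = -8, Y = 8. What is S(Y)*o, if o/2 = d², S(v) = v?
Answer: 1024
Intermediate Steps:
o = 128 (o = 2*(-8)² = 2*64 = 128)
S(Y)*o = 8*128 = 1024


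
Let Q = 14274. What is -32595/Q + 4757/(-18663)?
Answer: -75135767/29599518 ≈ -2.5384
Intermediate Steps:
-32595/Q + 4757/(-18663) = -32595/14274 + 4757/(-18663) = -32595*1/14274 + 4757*(-1/18663) = -10865/4758 - 4757/18663 = -75135767/29599518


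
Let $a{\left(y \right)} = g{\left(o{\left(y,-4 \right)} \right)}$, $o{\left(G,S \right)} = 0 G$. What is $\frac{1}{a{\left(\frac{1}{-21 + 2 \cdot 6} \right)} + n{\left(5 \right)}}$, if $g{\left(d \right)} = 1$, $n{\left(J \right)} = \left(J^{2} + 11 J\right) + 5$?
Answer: $\frac{1}{86} \approx 0.011628$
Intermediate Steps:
$o{\left(G,S \right)} = 0$
$n{\left(J \right)} = 5 + J^{2} + 11 J$
$a{\left(y \right)} = 1$
$\frac{1}{a{\left(\frac{1}{-21 + 2 \cdot 6} \right)} + n{\left(5 \right)}} = \frac{1}{1 + \left(5 + 5^{2} + 11 \cdot 5\right)} = \frac{1}{1 + \left(5 + 25 + 55\right)} = \frac{1}{1 + 85} = \frac{1}{86}$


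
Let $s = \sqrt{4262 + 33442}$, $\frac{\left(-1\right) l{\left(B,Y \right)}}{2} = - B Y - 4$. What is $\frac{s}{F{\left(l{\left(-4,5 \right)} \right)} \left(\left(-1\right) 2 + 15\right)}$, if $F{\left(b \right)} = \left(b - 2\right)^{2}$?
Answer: $\frac{\sqrt{9426}}{7514} \approx 0.012921$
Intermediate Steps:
$l{\left(B,Y \right)} = 8 + 2 B Y$ ($l{\left(B,Y \right)} = - 2 \left(- B Y - 4\right) = - 2 \left(-4 - B Y\right) = 8 + 2 B Y$)
$F{\left(b \right)} = \left(-2 + b\right)^{2}$
$s = 2 \sqrt{9426}$ ($s = \sqrt{37704} = 2 \sqrt{9426} \approx 194.18$)
$\frac{s}{F{\left(l{\left(-4,5 \right)} \right)} \left(\left(-1\right) 2 + 15\right)} = \frac{2 \sqrt{9426}}{\left(-2 + \left(8 + 2 \left(-4\right) 5\right)\right)^{2} \left(\left(-1\right) 2 + 15\right)} = \frac{2 \sqrt{9426}}{\left(-2 + \left(8 - 40\right)\right)^{2} \left(-2 + 15\right)} = \frac{2 \sqrt{9426}}{\left(-2 - 32\right)^{2} \cdot 13} = \frac{2 \sqrt{9426}}{\left(-34\right)^{2} \cdot 13} = \frac{2 \sqrt{9426}}{1156 \cdot 13} = \frac{2 \sqrt{9426}}{15028} = 2 \sqrt{9426} \cdot \frac{1}{15028} = \frac{\sqrt{9426}}{7514}$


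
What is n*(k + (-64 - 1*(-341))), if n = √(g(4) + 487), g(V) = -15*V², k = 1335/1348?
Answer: 374731*√247/1348 ≈ 4369.0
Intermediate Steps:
k = 1335/1348 (k = 1335*(1/1348) = 1335/1348 ≈ 0.99036)
n = √247 (n = √(-15*4² + 487) = √(-15*16 + 487) = √(-240 + 487) = √247 ≈ 15.716)
n*(k + (-64 - 1*(-341))) = √247*(1335/1348 + (-64 - 1*(-341))) = √247*(1335/1348 + (-64 + 341)) = √247*(1335/1348 + 277) = √247*(374731/1348) = 374731*√247/1348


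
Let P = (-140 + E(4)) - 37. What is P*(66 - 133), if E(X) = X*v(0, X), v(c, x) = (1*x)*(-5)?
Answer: 17219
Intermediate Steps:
v(c, x) = -5*x (v(c, x) = x*(-5) = -5*x)
E(X) = -5*X² (E(X) = X*(-5*X) = -5*X²)
P = -257 (P = (-140 - 5*4²) - 37 = (-140 - 5*16) - 37 = (-140 - 80) - 37 = -220 - 37 = -257)
P*(66 - 133) = -257*(66 - 133) = -257*(-67) = 17219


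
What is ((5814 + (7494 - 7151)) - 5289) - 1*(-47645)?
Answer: 48513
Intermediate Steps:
((5814 + (7494 - 7151)) - 5289) - 1*(-47645) = ((5814 + 343) - 5289) + 47645 = (6157 - 5289) + 47645 = 868 + 47645 = 48513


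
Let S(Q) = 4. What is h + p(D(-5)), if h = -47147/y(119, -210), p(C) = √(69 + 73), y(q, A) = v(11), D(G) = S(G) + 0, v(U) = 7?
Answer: -47147/7 + √142 ≈ -6723.4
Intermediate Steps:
D(G) = 4 (D(G) = 4 + 0 = 4)
y(q, A) = 7
p(C) = √142
h = -47147/7 ≈ -6735.3
h + p(D(-5)) = -47147/7 + √142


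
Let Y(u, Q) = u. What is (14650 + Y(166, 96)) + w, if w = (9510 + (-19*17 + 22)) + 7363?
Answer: 31388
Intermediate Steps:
w = 16572 (w = (9510 + (-323 + 22)) + 7363 = (9510 - 301) + 7363 = 9209 + 7363 = 16572)
(14650 + Y(166, 96)) + w = (14650 + 166) + 16572 = 14816 + 16572 = 31388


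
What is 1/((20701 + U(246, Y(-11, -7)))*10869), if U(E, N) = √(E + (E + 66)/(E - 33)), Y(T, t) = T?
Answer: 1469771/330697062651969 - √1247470/330697062651969 ≈ 4.4411e-9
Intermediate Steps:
U(E, N) = √(E + (66 + E)/(-33 + E))
1/((20701 + U(246, Y(-11, -7)))*10869) = 1/((20701 + √((66 + 246 + 246*(-33 + 246))/(-33 + 246)))*10869) = (1/10869)/(20701 + √((66 + 246 + 246*213)/213)) = (1/10869)/(20701 + √((66 + 246 + 52398)/213)) = (1/10869)/(20701 + √((1/213)*52710)) = (1/10869)/(20701 + √(17570/71)) = (1/10869)/(20701 + √1247470/71) = 1/(10869*(20701 + √1247470/71))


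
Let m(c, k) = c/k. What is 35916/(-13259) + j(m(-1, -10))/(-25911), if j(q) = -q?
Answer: -9306181501/3435539490 ≈ -2.7088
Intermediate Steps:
35916/(-13259) + j(m(-1, -10))/(-25911) = 35916/(-13259) - (-1)/(-10)/(-25911) = 35916*(-1/13259) - (-1)*(-1)/10*(-1/25911) = -35916/13259 - 1*⅒*(-1/25911) = -35916/13259 - ⅒*(-1/25911) = -35916/13259 + 1/259110 = -9306181501/3435539490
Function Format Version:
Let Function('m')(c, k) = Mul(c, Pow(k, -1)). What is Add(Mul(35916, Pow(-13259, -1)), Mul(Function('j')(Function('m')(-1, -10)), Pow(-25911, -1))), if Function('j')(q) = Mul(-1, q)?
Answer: Rational(-9306181501, 3435539490) ≈ -2.7088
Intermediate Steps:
Add(Mul(35916, Pow(-13259, -1)), Mul(Function('j')(Function('m')(-1, -10)), Pow(-25911, -1))) = Add(Mul(35916, Pow(-13259, -1)), Mul(Mul(-1, Mul(-1, Pow(-10, -1))), Pow(-25911, -1))) = Add(Mul(35916, Rational(-1, 13259)), Mul(Mul(-1, Mul(-1, Rational(-1, 10))), Rational(-1, 25911))) = Add(Rational(-35916, 13259), Mul(Mul(-1, Rational(1, 10)), Rational(-1, 25911))) = Add(Rational(-35916, 13259), Mul(Rational(-1, 10), Rational(-1, 25911))) = Add(Rational(-35916, 13259), Rational(1, 259110)) = Rational(-9306181501, 3435539490)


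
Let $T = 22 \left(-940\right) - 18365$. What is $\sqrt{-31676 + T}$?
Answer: $i \sqrt{70721} \approx 265.93 i$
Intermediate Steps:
$T = -39045$ ($T = -20680 - 18365 = -39045$)
$\sqrt{-31676 + T} = \sqrt{-31676 - 39045} = \sqrt{-70721} = i \sqrt{70721}$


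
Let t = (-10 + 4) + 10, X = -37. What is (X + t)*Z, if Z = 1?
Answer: -33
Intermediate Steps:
t = 4 (t = -6 + 10 = 4)
(X + t)*Z = (-37 + 4)*1 = -33*1 = -33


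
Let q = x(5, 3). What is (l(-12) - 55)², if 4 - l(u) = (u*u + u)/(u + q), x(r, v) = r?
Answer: 50625/49 ≈ 1033.2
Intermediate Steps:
q = 5
l(u) = 4 - (u + u²)/(5 + u) (l(u) = 4 - (u*u + u)/(u + 5) = 4 - (u² + u)/(5 + u) = 4 - (u + u²)/(5 + u))
(l(-12) - 55)² = ((20 - 1*(-12)² + 3*(-12))/(5 - 12) - 55)² = ((20 - 1*144 - 36)/(-7) - 55)² = (-(20 - 144 - 36)/7 - 55)² = (-⅐*(-160) - 55)² = (160/7 - 55)² = (-225/7)² = 50625/49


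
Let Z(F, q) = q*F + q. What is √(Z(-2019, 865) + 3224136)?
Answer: √1478566 ≈ 1216.0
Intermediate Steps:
Z(F, q) = q + F*q (Z(F, q) = F*q + q = q + F*q)
√(Z(-2019, 865) + 3224136) = √(865*(1 - 2019) + 3224136) = √(865*(-2018) + 3224136) = √(-1745570 + 3224136) = √1478566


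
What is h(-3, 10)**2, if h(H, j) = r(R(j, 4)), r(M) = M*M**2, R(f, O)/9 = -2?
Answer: 34012224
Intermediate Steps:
R(f, O) = -18 (R(f, O) = 9*(-2) = -18)
r(M) = M**3
h(H, j) = -5832 (h(H, j) = (-18)**3 = -5832)
h(-3, 10)**2 = (-5832)**2 = 34012224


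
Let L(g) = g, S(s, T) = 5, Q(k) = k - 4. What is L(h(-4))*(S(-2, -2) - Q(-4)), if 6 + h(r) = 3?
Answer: -39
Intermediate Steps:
Q(k) = -4 + k
h(r) = -3 (h(r) = -6 + 3 = -3)
L(h(-4))*(S(-2, -2) - Q(-4)) = -3*(5 - (-4 - 4)) = -3*(5 - 1*(-8)) = -3*(5 + 8) = -3*13 = -39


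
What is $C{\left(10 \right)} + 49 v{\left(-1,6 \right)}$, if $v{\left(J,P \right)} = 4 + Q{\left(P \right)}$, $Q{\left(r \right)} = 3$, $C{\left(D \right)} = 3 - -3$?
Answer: $349$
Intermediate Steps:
$C{\left(D \right)} = 6$ ($C{\left(D \right)} = 3 + 3 = 6$)
$v{\left(J,P \right)} = 7$ ($v{\left(J,P \right)} = 4 + 3 = 7$)
$C{\left(10 \right)} + 49 v{\left(-1,6 \right)} = 6 + 49 \cdot 7 = 6 + 343 = 349$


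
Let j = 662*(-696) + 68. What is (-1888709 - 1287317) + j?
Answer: -3636710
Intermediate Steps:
j = -460684 (j = -460752 + 68 = -460684)
(-1888709 - 1287317) + j = (-1888709 - 1287317) - 460684 = -3176026 - 460684 = -3636710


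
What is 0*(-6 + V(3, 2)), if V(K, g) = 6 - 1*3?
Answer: 0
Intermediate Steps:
V(K, g) = 3 (V(K, g) = 6 - 3 = 3)
0*(-6 + V(3, 2)) = 0*(-6 + 3) = 0*(-3) = 0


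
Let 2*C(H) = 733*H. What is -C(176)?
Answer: -64504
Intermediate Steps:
C(H) = 733*H/2 (C(H) = (733*H)/2 = 733*H/2)
-C(176) = -733*176/2 = -1*64504 = -64504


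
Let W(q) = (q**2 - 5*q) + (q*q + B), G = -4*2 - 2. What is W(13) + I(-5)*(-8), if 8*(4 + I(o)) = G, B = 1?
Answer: 316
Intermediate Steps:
G = -10 (G = -8 - 2 = -10)
W(q) = 1 - 5*q + 2*q**2 (W(q) = (q**2 - 5*q) + (q*q + 1) = (q**2 - 5*q) + (q**2 + 1) = (q**2 - 5*q) + (1 + q**2) = 1 - 5*q + 2*q**2)
I(o) = -21/4 (I(o) = -4 + (1/8)*(-10) = -4 - 5/4 = -21/4)
W(13) + I(-5)*(-8) = (1 - 5*13 + 2*13**2) - 21/4*(-8) = (1 - 65 + 2*169) + 42 = (1 - 65 + 338) + 42 = 274 + 42 = 316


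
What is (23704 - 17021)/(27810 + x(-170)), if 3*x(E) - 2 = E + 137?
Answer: 20049/83399 ≈ 0.24040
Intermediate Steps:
x(E) = 139/3 + E/3 (x(E) = 2/3 + (E + 137)/3 = 2/3 + (137 + E)/3 = 2/3 + (137/3 + E/3) = 139/3 + E/3)
(23704 - 17021)/(27810 + x(-170)) = (23704 - 17021)/(27810 + (139/3 + (1/3)*(-170))) = 6683/(27810 + (139/3 - 170/3)) = 6683/(27810 - 31/3) = 6683/(83399/3) = 6683*(3/83399) = 20049/83399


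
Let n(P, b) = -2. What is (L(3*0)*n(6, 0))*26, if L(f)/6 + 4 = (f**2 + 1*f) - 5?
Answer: 2808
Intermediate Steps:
L(f) = -54 + 6*f + 6*f**2 (L(f) = -24 + 6*((f**2 + 1*f) - 5) = -24 + 6*((f**2 + f) - 5) = -24 + 6*((f + f**2) - 5) = -24 + 6*(-5 + f + f**2) = -24 + (-30 + 6*f + 6*f**2) = -54 + 6*f + 6*f**2)
(L(3*0)*n(6, 0))*26 = ((-54 + 6*(3*0) + 6*(3*0)**2)*(-2))*26 = ((-54 + 6*0 + 6*0**2)*(-2))*26 = ((-54 + 0 + 6*0)*(-2))*26 = ((-54 + 0 + 0)*(-2))*26 = -54*(-2)*26 = 108*26 = 2808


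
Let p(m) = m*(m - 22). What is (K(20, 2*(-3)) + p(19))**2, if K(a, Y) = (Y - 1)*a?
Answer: 38809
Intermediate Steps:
p(m) = m*(-22 + m)
K(a, Y) = a*(-1 + Y) (K(a, Y) = (-1 + Y)*a = a*(-1 + Y))
(K(20, 2*(-3)) + p(19))**2 = (20*(-1 + 2*(-3)) + 19*(-22 + 19))**2 = (20*(-1 - 6) + 19*(-3))**2 = (20*(-7) - 57)**2 = (-140 - 57)**2 = (-197)**2 = 38809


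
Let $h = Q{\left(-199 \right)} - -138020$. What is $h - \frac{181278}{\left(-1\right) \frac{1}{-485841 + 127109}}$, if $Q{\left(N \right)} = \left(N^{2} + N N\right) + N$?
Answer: $-65030002473$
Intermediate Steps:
$Q{\left(N \right)} = N + 2 N^{2}$ ($Q{\left(N \right)} = \left(N^{2} + N^{2}\right) + N = 2 N^{2} + N = N + 2 N^{2}$)
$h = 217023$ ($h = - 199 \left(1 + 2 \left(-199\right)\right) - -138020 = - 199 \left(1 - 398\right) + 138020 = \left(-199\right) \left(-397\right) + 138020 = 79003 + 138020 = 217023$)
$h - \frac{181278}{\left(-1\right) \frac{1}{-485841 + 127109}} = 217023 - \frac{181278}{\left(-1\right) \frac{1}{-485841 + 127109}} = 217023 - \frac{181278}{\left(-1\right) \frac{1}{-358732}} = 217023 - \frac{181278}{\left(-1\right) \left(- \frac{1}{358732}\right)} = 217023 - 181278 \frac{1}{\frac{1}{358732}} = 217023 - 181278 \cdot 358732 = 217023 - 65030219496 = -65030002473$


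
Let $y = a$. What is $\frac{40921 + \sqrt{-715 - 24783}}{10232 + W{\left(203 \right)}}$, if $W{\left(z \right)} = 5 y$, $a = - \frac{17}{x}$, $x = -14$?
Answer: $\frac{572894}{143333} + \frac{14 i \sqrt{25498}}{143333} \approx 3.9969 + 0.015597 i$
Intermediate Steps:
$a = \frac{17}{14}$ ($a = - \frac{17}{-14} = \left(-17\right) \left(- \frac{1}{14}\right) = \frac{17}{14} \approx 1.2143$)
$y = \frac{17}{14} \approx 1.2143$
$W{\left(z \right)} = \frac{85}{14}$ ($W{\left(z \right)} = 5 \cdot \frac{17}{14} = \frac{85}{14}$)
$\frac{40921 + \sqrt{-715 - 24783}}{10232 + W{\left(203 \right)}} = \frac{40921 + \sqrt{-715 - 24783}}{10232 + \frac{85}{14}} = \frac{40921 + \sqrt{-25498}}{\frac{143333}{14}} = \left(40921 + i \sqrt{25498}\right) \frac{14}{143333} = \frac{572894}{143333} + \frac{14 i \sqrt{25498}}{143333}$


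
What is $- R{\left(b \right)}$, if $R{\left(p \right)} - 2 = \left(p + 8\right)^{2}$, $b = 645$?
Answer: $-426411$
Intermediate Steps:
$R{\left(p \right)} = 2 + \left(8 + p\right)^{2}$ ($R{\left(p \right)} = 2 + \left(p + 8\right)^{2} = 2 + \left(8 + p\right)^{2}$)
$- R{\left(b \right)} = - (2 + \left(8 + 645\right)^{2}) = - (2 + 653^{2}) = - (2 + 426409) = \left(-1\right) 426411 = -426411$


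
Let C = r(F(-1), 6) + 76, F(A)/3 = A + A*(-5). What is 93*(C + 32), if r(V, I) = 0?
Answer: 10044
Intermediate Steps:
F(A) = -12*A (F(A) = 3*(A + A*(-5)) = 3*(A - 5*A) = 3*(-4*A) = -12*A)
C = 76 (C = 0 + 76 = 76)
93*(C + 32) = 93*(76 + 32) = 93*108 = 10044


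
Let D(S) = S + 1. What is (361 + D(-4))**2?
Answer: 128164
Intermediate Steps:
D(S) = 1 + S
(361 + D(-4))**2 = (361 + (1 - 4))**2 = (361 - 3)**2 = 358**2 = 128164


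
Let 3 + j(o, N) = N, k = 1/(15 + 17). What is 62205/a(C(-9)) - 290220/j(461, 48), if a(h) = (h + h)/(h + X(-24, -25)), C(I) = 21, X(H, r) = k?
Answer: 33196061/1344 ≈ 24699.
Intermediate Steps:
k = 1/32 ≈ 0.031250
X(H, r) = 1/32
j(o, N) = -3 + N
a(h) = 2*h/(1/32 + h) (a(h) = (h + h)/(h + 1/32) = (2*h)/(1/32 + h) = 2*h/(1/32 + h))
62205/a(C(-9)) - 290220/j(461, 48) = 62205/((64*21/(1 + 32*21))) - 290220/(-3 + 48) = 62205/((64*21/(1 + 672))) - 290220/45 = 62205/((64*21/673)) - 290220*1/45 = 62205/((64*21*(1/673))) - 19348/3 = 62205/(1344/673) - 19348/3 = 62205*(673/1344) - 19348/3 = 13954655/448 - 19348/3 = 33196061/1344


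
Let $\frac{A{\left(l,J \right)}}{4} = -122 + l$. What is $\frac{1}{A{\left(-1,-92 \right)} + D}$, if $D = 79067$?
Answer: $\frac{1}{78575} \approx 1.2727 \cdot 10^{-5}$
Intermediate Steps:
$A{\left(l,J \right)} = -488 + 4 l$ ($A{\left(l,J \right)} = 4 \left(-122 + l\right) = -488 + 4 l$)
$\frac{1}{A{\left(-1,-92 \right)} + D} = \frac{1}{\left(-488 + 4 \left(-1\right)\right) + 79067} = \frac{1}{\left(-488 - 4\right) + 79067} = \frac{1}{-492 + 79067} = \frac{1}{78575}$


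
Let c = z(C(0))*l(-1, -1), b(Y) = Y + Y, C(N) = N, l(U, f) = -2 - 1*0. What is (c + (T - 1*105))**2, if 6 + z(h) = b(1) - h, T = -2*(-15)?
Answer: 4489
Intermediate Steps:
l(U, f) = -2 (l(U, f) = -2 + 0 = -2)
b(Y) = 2*Y
T = 30
z(h) = -4 - h (z(h) = -6 + (2*1 - h) = -6 + (2 - h) = -4 - h)
c = 8 (c = (-4 - 1*0)*(-2) = (-4 + 0)*(-2) = -4*(-2) = 8)
(c + (T - 1*105))**2 = (8 + (30 - 1*105))**2 = (8 + (30 - 105))**2 = (8 - 75)**2 = (-67)**2 = 4489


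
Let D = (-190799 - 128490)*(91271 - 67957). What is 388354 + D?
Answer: -7443515392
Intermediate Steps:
D = -7443903746 (D = -319289*23314 = -7443903746)
388354 + D = 388354 - 7443903746 = -7443515392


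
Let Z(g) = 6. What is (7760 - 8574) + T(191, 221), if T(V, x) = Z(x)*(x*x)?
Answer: 292232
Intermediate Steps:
T(V, x) = 6*x² (T(V, x) = 6*(x*x) = 6*x²)
(7760 - 8574) + T(191, 221) = (7760 - 8574) + 6*221² = -814 + 6*48841 = -814 + 293046 = 292232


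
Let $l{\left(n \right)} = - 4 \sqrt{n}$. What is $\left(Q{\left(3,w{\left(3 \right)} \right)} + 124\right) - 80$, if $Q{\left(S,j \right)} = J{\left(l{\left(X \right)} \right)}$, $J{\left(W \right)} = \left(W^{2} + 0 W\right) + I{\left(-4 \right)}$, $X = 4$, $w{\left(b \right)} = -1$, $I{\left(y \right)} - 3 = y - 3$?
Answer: $104$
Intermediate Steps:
$I{\left(y \right)} = y$ ($I{\left(y \right)} = 3 + \left(y - 3\right) = 3 + \left(-3 + y\right) = y$)
$J{\left(W \right)} = -4 + W^{2}$ ($J{\left(W \right)} = \left(W^{2} + 0 W\right) - 4 = \left(W^{2} + 0\right) - 4 = W^{2} - 4 = -4 + W^{2}$)
$Q{\left(S,j \right)} = 60$ ($Q{\left(S,j \right)} = -4 + \left(- 4 \sqrt{4}\right)^{2} = -4 + \left(\left(-4\right) 2\right)^{2} = -4 + \left(-8\right)^{2} = -4 + 64 = 60$)
$\left(Q{\left(3,w{\left(3 \right)} \right)} + 124\right) - 80 = \left(60 + 124\right) - 80 = 184 - 80 = 104$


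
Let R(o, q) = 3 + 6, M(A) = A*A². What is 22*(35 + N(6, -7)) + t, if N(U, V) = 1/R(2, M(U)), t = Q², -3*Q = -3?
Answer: 6961/9 ≈ 773.44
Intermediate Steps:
Q = 1 (Q = -⅓*(-3) = 1)
t = 1 (t = 1² = 1)
M(A) = A³
R(o, q) = 9
N(U, V) = ⅑ (N(U, V) = 1/9 = ⅑)
22*(35 + N(6, -7)) + t = 22*(35 + ⅑) + 1 = 22*(316/9) + 1 = 6952/9 + 1 = 6961/9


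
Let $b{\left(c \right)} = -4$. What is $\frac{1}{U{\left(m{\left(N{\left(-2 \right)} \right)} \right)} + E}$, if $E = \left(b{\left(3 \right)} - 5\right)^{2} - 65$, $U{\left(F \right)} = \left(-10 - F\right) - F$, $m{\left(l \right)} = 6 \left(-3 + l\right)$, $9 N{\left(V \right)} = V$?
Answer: $\frac{3}{134} \approx 0.022388$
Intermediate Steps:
$N{\left(V \right)} = \frac{V}{9}$
$m{\left(l \right)} = -18 + 6 l$
$U{\left(F \right)} = -10 - 2 F$
$E = 16$ ($E = \left(-4 - 5\right)^{2} - 65 = \left(-9\right)^{2} - 65 = 81 - 65 = 16$)
$\frac{1}{U{\left(m{\left(N{\left(-2 \right)} \right)} \right)} + E} = \frac{1}{\left(-10 - 2 \left(-18 + 6 \cdot \frac{1}{9} \left(-2\right)\right)\right) + 16} = \frac{1}{\left(-10 - 2 \left(-18 + 6 \left(- \frac{2}{9}\right)\right)\right) + 16} = \frac{1}{\left(-10 - 2 \left(-18 - \frac{4}{3}\right)\right) + 16} = \frac{1}{\left(-10 - - \frac{116}{3}\right) + 16} = \frac{1}{\left(-10 + \frac{116}{3}\right) + 16} = \frac{1}{\frac{86}{3} + 16} = \frac{1}{\frac{134}{3}} = \frac{3}{134}$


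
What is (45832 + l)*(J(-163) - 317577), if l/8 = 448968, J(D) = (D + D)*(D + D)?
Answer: -768623446376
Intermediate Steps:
J(D) = 4*D**2 (J(D) = (2*D)*(2*D) = 4*D**2)
l = 3591744 (l = 8*448968 = 3591744)
(45832 + l)*(J(-163) - 317577) = (45832 + 3591744)*(4*(-163)**2 - 317577) = 3637576*(4*26569 - 317577) = 3637576*(106276 - 317577) = 3637576*(-211301) = -768623446376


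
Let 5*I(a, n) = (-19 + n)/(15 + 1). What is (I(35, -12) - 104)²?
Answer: 69739201/6400 ≈ 10897.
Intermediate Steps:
I(a, n) = -19/80 + n/80 (I(a, n) = ((-19 + n)/(15 + 1))/5 = ((-19 + n)/16)/5 = ((-19 + n)*(1/16))/5 = (-19/16 + n/16)/5 = -19/80 + n/80)
(I(35, -12) - 104)² = ((-19/80 + (1/80)*(-12)) - 104)² = ((-19/80 - 3/20) - 104)² = (-31/80 - 104)² = (-8351/80)² = 69739201/6400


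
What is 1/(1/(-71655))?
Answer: -71655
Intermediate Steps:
1/(1/(-71655)) = 1/(-1/71655) = -71655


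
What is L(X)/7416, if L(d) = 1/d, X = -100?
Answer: -1/741600 ≈ -1.3484e-6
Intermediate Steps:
L(X)/7416 = 1/(-100*7416) = -1/100*1/7416 = -1/741600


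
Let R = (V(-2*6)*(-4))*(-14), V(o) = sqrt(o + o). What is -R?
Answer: -112*I*sqrt(6) ≈ -274.34*I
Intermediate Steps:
V(o) = sqrt(2)*sqrt(o) (V(o) = sqrt(2*o) = sqrt(2)*sqrt(o))
R = 112*I*sqrt(6) (R = ((sqrt(2)*sqrt(-2*6))*(-4))*(-14) = ((sqrt(2)*sqrt(-12))*(-4))*(-14) = ((sqrt(2)*(2*I*sqrt(3)))*(-4))*(-14) = ((2*I*sqrt(6))*(-4))*(-14) = -8*I*sqrt(6)*(-14) = 112*I*sqrt(6) ≈ 274.34*I)
-R = -112*I*sqrt(6)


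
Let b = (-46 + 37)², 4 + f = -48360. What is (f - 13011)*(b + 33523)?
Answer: -2062445500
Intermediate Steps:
f = -48364 (f = -4 - 48360 = -48364)
b = 81 (b = (-9)² = 81)
(f - 13011)*(b + 33523) = (-48364 - 13011)*(81 + 33523) = -61375*33604 = -2062445500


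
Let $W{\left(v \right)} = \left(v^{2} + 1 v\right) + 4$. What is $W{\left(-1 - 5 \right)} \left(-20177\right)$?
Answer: $-686018$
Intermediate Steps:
$W{\left(v \right)} = 4 + v + v^{2}$ ($W{\left(v \right)} = \left(v^{2} + v\right) + 4 = \left(v + v^{2}\right) + 4 = 4 + v + v^{2}$)
$W{\left(-1 - 5 \right)} \left(-20177\right) = \left(4 - 6 + \left(-1 - 5\right)^{2}\right) \left(-20177\right) = \left(4 - 6 + \left(-6\right)^{2}\right) \left(-20177\right) = \left(4 - 6 + 36\right) \left(-20177\right) = 34 \left(-20177\right) = -686018$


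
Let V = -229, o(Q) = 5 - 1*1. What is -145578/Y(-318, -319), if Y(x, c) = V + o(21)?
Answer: 48526/75 ≈ 647.01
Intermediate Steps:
o(Q) = 4 (o(Q) = 5 - 1 = 4)
Y(x, c) = -225 (Y(x, c) = -229 + 4 = -225)
-145578/Y(-318, -319) = -145578/(-225) = -145578*(-1/225) = 48526/75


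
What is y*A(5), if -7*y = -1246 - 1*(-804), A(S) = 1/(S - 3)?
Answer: 221/7 ≈ 31.571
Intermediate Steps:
A(S) = 1/(-3 + S)
y = 442/7 (y = -(-1246 - 1*(-804))/7 = -(-1246 + 804)/7 = -⅐*(-442) = 442/7 ≈ 63.143)
y*A(5) = 442/(7*(-3 + 5)) = (442/7)/2 = (442/7)*(½) = 221/7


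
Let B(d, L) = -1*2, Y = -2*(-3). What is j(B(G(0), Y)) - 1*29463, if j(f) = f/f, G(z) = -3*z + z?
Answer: -29462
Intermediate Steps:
Y = 6
G(z) = -2*z
B(d, L) = -2
j(f) = 1
j(B(G(0), Y)) - 1*29463 = 1 - 1*29463 = 1 - 29463 = -29462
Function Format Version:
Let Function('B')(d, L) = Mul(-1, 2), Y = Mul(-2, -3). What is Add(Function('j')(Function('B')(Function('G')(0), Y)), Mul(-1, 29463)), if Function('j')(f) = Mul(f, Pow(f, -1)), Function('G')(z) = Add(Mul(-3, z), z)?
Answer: -29462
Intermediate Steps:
Y = 6
Function('G')(z) = Mul(-2, z)
Function('B')(d, L) = -2
Function('j')(f) = 1
Add(Function('j')(Function('B')(Function('G')(0), Y)), Mul(-1, 29463)) = Add(1, Mul(-1, 29463)) = Add(1, -29463) = -29462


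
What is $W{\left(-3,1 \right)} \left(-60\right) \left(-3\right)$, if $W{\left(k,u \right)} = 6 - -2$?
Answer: $1440$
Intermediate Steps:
$W{\left(k,u \right)} = 8$ ($W{\left(k,u \right)} = 6 + 2 = 8$)
$W{\left(-3,1 \right)} \left(-60\right) \left(-3\right) = 8 \left(-60\right) \left(-3\right) = \left(-480\right) \left(-3\right) = 1440$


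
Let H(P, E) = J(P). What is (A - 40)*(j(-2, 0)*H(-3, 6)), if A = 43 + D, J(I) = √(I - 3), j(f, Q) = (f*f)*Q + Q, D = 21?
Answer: 0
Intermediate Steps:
j(f, Q) = Q + Q*f² (j(f, Q) = f²*Q + Q = Q*f² + Q = Q + Q*f²)
J(I) = √(-3 + I)
H(P, E) = √(-3 + P)
A = 64 (A = 43 + 21 = 64)
(A - 40)*(j(-2, 0)*H(-3, 6)) = (64 - 40)*((0*(1 + (-2)²))*√(-3 - 3)) = 24*((0*(1 + 4))*√(-6)) = 24*((0*5)*(I*√6)) = 24*(0*(I*√6)) = 24*0 = 0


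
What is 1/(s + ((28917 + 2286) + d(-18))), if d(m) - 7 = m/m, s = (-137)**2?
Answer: 1/49980 ≈ 2.0008e-5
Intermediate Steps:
s = 18769
d(m) = 8 (d(m) = 7 + m/m = 7 + 1 = 8)
1/(s + ((28917 + 2286) + d(-18))) = 1/(18769 + ((28917 + 2286) + 8)) = 1/(18769 + (31203 + 8)) = 1/(18769 + 31211) = 1/49980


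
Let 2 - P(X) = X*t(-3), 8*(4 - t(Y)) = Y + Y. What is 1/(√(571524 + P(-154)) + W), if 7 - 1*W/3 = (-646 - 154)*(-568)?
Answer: -908786/1238837609189 - √2289030/3716512827567 ≈ -7.3399e-7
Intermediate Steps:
W = -1363179 (W = 21 - 3*(-646 - 154)*(-568) = 21 - (-2400)*(-568) = 21 - 3*454400 = 21 - 1363200 = -1363179)
t(Y) = 4 - Y/4 (t(Y) = 4 - (Y + Y)/8 = 4 - Y/4)
P(X) = 2 - 19*X/4 (P(X) = 2 - X*(4 - ¼*(-3)) = 2 - X*(4 + ¾) = 2 - X*19/4 = 2 - 19*X/4)
1/(√(571524 + P(-154)) + W) = 1/(√(571524 + (2 - 19/4*(-154))) - 1363179) = 1/(√(571524 + (2 + 1463/2)) - 1363179) = 1/(√(571524 + 1467/2) - 1363179) = 1/(√(1144515/2) - 1363179) = 1/(√2289030/2 - 1363179) = 1/(-1363179 + √2289030/2)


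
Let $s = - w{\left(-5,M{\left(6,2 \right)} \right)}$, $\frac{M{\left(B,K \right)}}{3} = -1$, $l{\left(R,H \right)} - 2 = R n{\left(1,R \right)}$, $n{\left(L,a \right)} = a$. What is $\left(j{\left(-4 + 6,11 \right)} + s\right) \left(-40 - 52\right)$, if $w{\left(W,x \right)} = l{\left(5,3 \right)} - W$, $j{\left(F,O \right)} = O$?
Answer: $1932$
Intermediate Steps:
$l{\left(R,H \right)} = 2 + R^{2}$ ($l{\left(R,H \right)} = 2 + R R = 2 + R^{2}$)
$M{\left(B,K \right)} = -3$ ($M{\left(B,K \right)} = 3 \left(-1\right) = -3$)
$w{\left(W,x \right)} = 27 - W$ ($w{\left(W,x \right)} = \left(2 + 5^{2}\right) - W = \left(2 + 25\right) - W = 27 - W$)
$s = -32$ ($s = - (27 - -5) = - (27 + 5) = \left(-1\right) 32 = -32$)
$\left(j{\left(-4 + 6,11 \right)} + s\right) \left(-40 - 52\right) = \left(11 - 32\right) \left(-40 - 52\right) = - 21 \left(-40 - 52\right) = \left(-21\right) \left(-92\right) = 1932$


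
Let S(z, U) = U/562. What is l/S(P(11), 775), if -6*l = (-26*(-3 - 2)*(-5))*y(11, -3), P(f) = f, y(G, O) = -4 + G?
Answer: 51142/93 ≈ 549.91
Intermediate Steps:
S(z, U) = U/562 (S(z, U) = U*(1/562) = U/562)
l = 2275/3 (l = -(-26*(-3 - 2)*(-5))*(-4 + 11)/6 = -(-(-130)*(-5))*7/6 = -(-26*25)*7/6 = -(-325)*7/3 = -1/6*(-4550) = 2275/3 ≈ 758.33)
l/S(P(11), 775) = 2275/(3*(((1/562)*775))) = 2275/(3*(775/562)) = (2275/3)*(562/775) = 51142/93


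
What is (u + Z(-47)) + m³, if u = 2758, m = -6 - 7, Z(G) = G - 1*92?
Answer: 422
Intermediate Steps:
Z(G) = -92 + G (Z(G) = G - 92 = -92 + G)
m = -13
(u + Z(-47)) + m³ = (2758 + (-92 - 47)) + (-13)³ = (2758 - 139) - 2197 = 2619 - 2197 = 422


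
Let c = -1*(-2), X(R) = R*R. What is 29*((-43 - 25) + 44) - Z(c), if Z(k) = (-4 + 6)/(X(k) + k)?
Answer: -2089/3 ≈ -696.33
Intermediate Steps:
X(R) = R²
c = 2
Z(k) = 2/(k + k²) (Z(k) = (-4 + 6)/(k² + k) = 2/(k + k²))
29*((-43 - 25) + 44) - Z(c) = 29*((-43 - 25) + 44) - 2/(2*(1 + 2)) = 29*(-68 + 44) - 2/(2*3) = 29*(-24) - 2/(2*3) = -696 - 1*⅓ = -696 - ⅓ = -2089/3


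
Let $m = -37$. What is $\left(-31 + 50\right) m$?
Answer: $-703$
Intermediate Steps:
$\left(-31 + 50\right) m = \left(-31 + 50\right) \left(-37\right) = 19 \left(-37\right) = -703$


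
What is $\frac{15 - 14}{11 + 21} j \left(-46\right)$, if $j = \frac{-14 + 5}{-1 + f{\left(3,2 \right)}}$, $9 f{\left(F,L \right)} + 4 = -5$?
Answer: $- \frac{207}{32} \approx -6.4688$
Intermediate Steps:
$f{\left(F,L \right)} = -1$ ($f{\left(F,L \right)} = - \frac{4}{9} + \frac{1}{9} \left(-5\right) = - \frac{4}{9} - \frac{5}{9} = -1$)
$j = \frac{9}{2}$ ($j = \frac{-14 + 5}{-1 - 1} = - \frac{9}{-2} = \left(-9\right) \left(- \frac{1}{2}\right) = \frac{9}{2} \approx 4.5$)
$\frac{15 - 14}{11 + 21} j \left(-46\right) = \frac{15 - 14}{11 + 21} \cdot \frac{9}{2} \left(-46\right) = 1 \cdot \frac{1}{32} \cdot \frac{9}{2} \left(-46\right) = \frac{1}{32} \cdot \frac{9}{2} \left(-46\right) = \frac{9}{64} \left(-46\right) = - \frac{207}{32}$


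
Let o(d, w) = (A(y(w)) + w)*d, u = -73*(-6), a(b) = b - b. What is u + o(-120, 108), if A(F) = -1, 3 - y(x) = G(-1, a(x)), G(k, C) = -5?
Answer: -12402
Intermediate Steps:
a(b) = 0
y(x) = 8 (y(x) = 3 - 1*(-5) = 3 + 5 = 8)
u = 438
o(d, w) = d*(-1 + w) (o(d, w) = (-1 + w)*d = d*(-1 + w))
u + o(-120, 108) = 438 - 120*(-1 + 108) = 438 - 120*107 = 438 - 12840 = -12402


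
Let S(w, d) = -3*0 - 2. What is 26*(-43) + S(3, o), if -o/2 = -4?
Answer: -1120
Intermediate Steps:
o = 8 (o = -2*(-4) = 8)
S(w, d) = -2 (S(w, d) = 0 - 2 = -2)
26*(-43) + S(3, o) = 26*(-43) - 2 = -1118 - 2 = -1120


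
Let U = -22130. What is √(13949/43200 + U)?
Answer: I*√2868006153/360 ≈ 148.76*I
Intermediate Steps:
√(13949/43200 + U) = √(13949/43200 - 22130) = √(-956002051/43200) = I*√2868006153/360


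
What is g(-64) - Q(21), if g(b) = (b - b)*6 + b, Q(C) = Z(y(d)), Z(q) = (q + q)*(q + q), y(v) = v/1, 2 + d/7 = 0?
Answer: -848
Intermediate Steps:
d = -14 (d = -14 + 7*0 = -14 + 0 = -14)
y(v) = v (y(v) = v*1 = v)
Z(q) = 4*q² (Z(q) = (2*q)*(2*q) = 4*q²)
Q(C) = 784 (Q(C) = 4*(-14)² = 4*196 = 784)
g(b) = b (g(b) = 0*6 + b = 0 + b = b)
g(-64) - Q(21) = -64 - 1*784 = -64 - 784 = -848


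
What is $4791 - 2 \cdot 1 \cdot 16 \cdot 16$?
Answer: $4279$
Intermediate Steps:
$4791 - 2 \cdot 1 \cdot 16 \cdot 16 = 4791 - 2 \cdot 16 \cdot 16 = 4791 - 32 \cdot 16 = 4791 - 512 = 4279$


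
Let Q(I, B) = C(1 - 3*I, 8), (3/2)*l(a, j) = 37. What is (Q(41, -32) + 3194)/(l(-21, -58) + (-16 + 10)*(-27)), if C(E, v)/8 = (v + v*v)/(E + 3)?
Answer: 113853/6664 ≈ 17.085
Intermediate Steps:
l(a, j) = 74/3 (l(a, j) = (⅔)*37 = 74/3)
C(E, v) = 8*(v + v²)/(3 + E) (C(E, v) = 8*((v + v*v)/(E + 3)) = 8*((v + v²)/(3 + E)) = 8*(v + v²)/(3 + E))
Q(I, B) = 576/(4 - 3*I) (Q(I, B) = 8*8*(1 + 8)/(3 + (1 - 3*I)) = 8*8*9/(4 - 3*I) = 576/(4 - 3*I))
(Q(41, -32) + 3194)/(l(-21, -58) + (-16 + 10)*(-27)) = (-576/(-4 + 3*41) + 3194)/(74/3 + (-16 + 10)*(-27)) = (-576/(-4 + 123) + 3194)/(74/3 - 6*(-27)) = (-576/119 + 3194)/(74/3 + 162) = (-576*1/119 + 3194)/(560/3) = (-576/119 + 3194)*(3/560) = (379510/119)*(3/560) = 113853/6664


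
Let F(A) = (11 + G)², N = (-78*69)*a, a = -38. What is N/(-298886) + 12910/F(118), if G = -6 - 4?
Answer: 1929206872/149443 ≈ 12909.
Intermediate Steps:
N = 204516 (N = -78*69*(-38) = -5382*(-38) = 204516)
G = -10
F(A) = 1 (F(A) = (11 - 10)² = 1² = 1)
N/(-298886) + 12910/F(118) = 204516/(-298886) + 12910/1 = 204516*(-1/298886) + 12910*1 = -102258/149443 + 12910 = 1929206872/149443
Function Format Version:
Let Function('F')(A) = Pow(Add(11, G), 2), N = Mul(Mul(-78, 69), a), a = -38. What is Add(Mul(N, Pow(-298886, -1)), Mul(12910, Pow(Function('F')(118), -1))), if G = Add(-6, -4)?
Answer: Rational(1929206872, 149443) ≈ 12909.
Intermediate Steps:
N = 204516 (N = Mul(Mul(-78, 69), -38) = Mul(-5382, -38) = 204516)
G = -10
Function('F')(A) = 1 (Function('F')(A) = Pow(Add(11, -10), 2) = Pow(1, 2) = 1)
Add(Mul(N, Pow(-298886, -1)), Mul(12910, Pow(Function('F')(118), -1))) = Add(Mul(204516, Pow(-298886, -1)), Mul(12910, Pow(1, -1))) = Add(Mul(204516, Rational(-1, 298886)), Mul(12910, 1)) = Add(Rational(-102258, 149443), 12910) = Rational(1929206872, 149443)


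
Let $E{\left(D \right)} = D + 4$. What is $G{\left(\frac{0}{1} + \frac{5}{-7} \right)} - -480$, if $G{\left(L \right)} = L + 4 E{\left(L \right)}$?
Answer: $\frac{3447}{7} \approx 492.43$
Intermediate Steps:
$E{\left(D \right)} = 4 + D$
$G{\left(L \right)} = 16 + 5 L$ ($G{\left(L \right)} = L + 4 \left(4 + L\right) = L + \left(16 + 4 L\right) = 16 + 5 L$)
$G{\left(\frac{0}{1} + \frac{5}{-7} \right)} - -480 = \left(16 + 5 \left(\frac{0}{1} + \frac{5}{-7}\right)\right) - -480 = \left(16 + 5 \left(0 \cdot 1 + 5 \left(- \frac{1}{7}\right)\right)\right) + 480 = \left(16 + 5 \left(0 - \frac{5}{7}\right)\right) + 480 = \left(16 + 5 \left(- \frac{5}{7}\right)\right) + 480 = \left(16 - \frac{25}{7}\right) + 480 = \frac{87}{7} + 480 = \frac{3447}{7}$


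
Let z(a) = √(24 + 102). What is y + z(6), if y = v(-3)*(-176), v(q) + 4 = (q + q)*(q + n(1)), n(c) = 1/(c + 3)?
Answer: -2200 + 3*√14 ≈ -2188.8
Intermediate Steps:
n(c) = 1/(3 + c)
v(q) = -4 + 2*q*(¼ + q) (v(q) = -4 + (q + q)*(q + 1/(3 + 1)) = -4 + (2*q)*(q + 1/4) = -4 + (2*q)*(q + ¼) = -4 + (2*q)*(¼ + q) = -4 + 2*q*(¼ + q))
z(a) = 3*√14 (z(a) = √126 = 3*√14)
y = -2200 (y = (-4 + (½)*(-3) + 2*(-3)²)*(-176) = (-4 - 3/2 + 2*9)*(-176) = (-4 - 3/2 + 18)*(-176) = (25/2)*(-176) = -2200)
y + z(6) = -2200 + 3*√14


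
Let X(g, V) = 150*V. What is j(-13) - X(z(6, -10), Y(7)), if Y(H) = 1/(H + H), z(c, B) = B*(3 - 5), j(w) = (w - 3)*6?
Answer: -747/7 ≈ -106.71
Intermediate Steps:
j(w) = -18 + 6*w (j(w) = (-3 + w)*6 = -18 + 6*w)
z(c, B) = -2*B (z(c, B) = B*(-2) = -2*B)
Y(H) = 1/(2*H)
j(-13) - X(z(6, -10), Y(7)) = (-18 + 6*(-13)) - 150*(½)/7 = (-18 - 78) - 150*(½)*(⅐) = -96 - 150/14 = -96 - 1*75/7 = -96 - 75/7 = -747/7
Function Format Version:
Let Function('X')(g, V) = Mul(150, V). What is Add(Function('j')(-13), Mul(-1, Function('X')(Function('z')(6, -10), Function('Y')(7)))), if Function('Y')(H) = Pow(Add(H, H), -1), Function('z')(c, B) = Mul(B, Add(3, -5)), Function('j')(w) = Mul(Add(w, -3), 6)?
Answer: Rational(-747, 7) ≈ -106.71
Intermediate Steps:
Function('j')(w) = Add(-18, Mul(6, w)) (Function('j')(w) = Mul(Add(-3, w), 6) = Add(-18, Mul(6, w)))
Function('z')(c, B) = Mul(-2, B) (Function('z')(c, B) = Mul(B, -2) = Mul(-2, B))
Function('Y')(H) = Mul(Rational(1, 2), Pow(H, -1)) (Function('Y')(H) = Pow(Mul(2, H), -1) = Mul(Rational(1, 2), Pow(H, -1)))
Add(Function('j')(-13), Mul(-1, Function('X')(Function('z')(6, -10), Function('Y')(7)))) = Add(Add(-18, Mul(6, -13)), Mul(-1, Mul(150, Mul(Rational(1, 2), Pow(7, -1))))) = Add(Add(-18, -78), Mul(-1, Mul(150, Mul(Rational(1, 2), Rational(1, 7))))) = Add(-96, Mul(-1, Mul(150, Rational(1, 14)))) = Add(-96, Mul(-1, Rational(75, 7))) = Add(-96, Rational(-75, 7)) = Rational(-747, 7)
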